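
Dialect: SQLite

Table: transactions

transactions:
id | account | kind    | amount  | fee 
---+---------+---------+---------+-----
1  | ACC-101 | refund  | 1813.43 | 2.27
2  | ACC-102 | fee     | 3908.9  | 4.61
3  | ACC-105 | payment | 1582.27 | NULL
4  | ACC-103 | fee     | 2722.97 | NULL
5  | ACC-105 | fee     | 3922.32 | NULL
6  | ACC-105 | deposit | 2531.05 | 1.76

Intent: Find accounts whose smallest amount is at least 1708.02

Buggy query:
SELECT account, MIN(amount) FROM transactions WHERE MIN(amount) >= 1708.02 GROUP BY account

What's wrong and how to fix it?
Bug: Aggregates like MIN are computed per group after WHERE runs

Fix: Use HAVING for the per-group MIN condition

Corrected query:
SELECT account, MIN(amount) FROM transactions GROUP BY account HAVING MIN(amount) >= 1708.02

Result:
account | MIN(amount)
--------+------------
ACC-101 | 1813.43    
ACC-102 | 3908.9     
ACC-103 | 2722.97    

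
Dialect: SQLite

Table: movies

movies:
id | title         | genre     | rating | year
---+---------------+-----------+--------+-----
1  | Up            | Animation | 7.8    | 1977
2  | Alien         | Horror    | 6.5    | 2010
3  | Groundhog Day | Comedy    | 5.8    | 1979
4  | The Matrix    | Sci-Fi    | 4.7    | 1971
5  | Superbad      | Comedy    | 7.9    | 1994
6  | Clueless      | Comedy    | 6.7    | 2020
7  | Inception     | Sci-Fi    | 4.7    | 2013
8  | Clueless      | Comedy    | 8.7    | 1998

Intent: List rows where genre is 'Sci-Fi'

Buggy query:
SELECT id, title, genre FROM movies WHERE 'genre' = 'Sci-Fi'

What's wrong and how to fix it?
Bug: 'genre' in single quotes is a string literal, not the column; the comparison is literal-vs-literal and never true

Fix: Remove the quotes around the column name (or use double quotes for an identifier)

Corrected query:
SELECT id, title, genre FROM movies WHERE genre = 'Sci-Fi'

Result:
id | title      | genre 
---+------------+-------
4  | The Matrix | Sci-Fi
7  | Inception  | Sci-Fi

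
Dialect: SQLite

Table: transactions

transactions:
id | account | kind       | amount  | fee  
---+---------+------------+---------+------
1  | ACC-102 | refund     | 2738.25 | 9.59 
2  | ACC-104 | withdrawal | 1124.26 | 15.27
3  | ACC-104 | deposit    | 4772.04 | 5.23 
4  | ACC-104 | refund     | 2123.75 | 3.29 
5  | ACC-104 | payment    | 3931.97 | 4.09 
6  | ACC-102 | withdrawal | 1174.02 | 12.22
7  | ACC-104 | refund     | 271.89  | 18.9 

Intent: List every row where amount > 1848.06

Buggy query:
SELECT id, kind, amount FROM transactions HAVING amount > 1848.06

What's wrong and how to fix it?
Bug: This is a non-aggregate query (no GROUP BY, no aggregates), so in SQLite the HAVING clause is invalid here; a row-level condition belongs in WHERE

Fix: Use WHERE for row-level filtering

Corrected query:
SELECT id, kind, amount FROM transactions WHERE amount > 1848.06

Result:
id | kind    | amount 
---+---------+--------
1  | refund  | 2738.25
3  | deposit | 4772.04
4  | refund  | 2123.75
5  | payment | 3931.97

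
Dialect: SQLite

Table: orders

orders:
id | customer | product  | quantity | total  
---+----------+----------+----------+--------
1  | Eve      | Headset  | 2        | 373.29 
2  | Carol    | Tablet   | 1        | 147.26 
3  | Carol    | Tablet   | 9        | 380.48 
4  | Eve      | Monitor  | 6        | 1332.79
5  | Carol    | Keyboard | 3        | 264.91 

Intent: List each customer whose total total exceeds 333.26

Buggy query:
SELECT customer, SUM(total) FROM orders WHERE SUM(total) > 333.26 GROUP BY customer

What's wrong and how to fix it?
Bug: SUM(total) is an aggregate, but WHERE filters rows before aggregation

Fix: Move the aggregate condition to a HAVING clause

Corrected query:
SELECT customer, SUM(total) FROM orders GROUP BY customer HAVING SUM(total) > 333.26

Result:
customer | SUM(total)
---------+-----------
Carol    | 792.65    
Eve      | 1706.08   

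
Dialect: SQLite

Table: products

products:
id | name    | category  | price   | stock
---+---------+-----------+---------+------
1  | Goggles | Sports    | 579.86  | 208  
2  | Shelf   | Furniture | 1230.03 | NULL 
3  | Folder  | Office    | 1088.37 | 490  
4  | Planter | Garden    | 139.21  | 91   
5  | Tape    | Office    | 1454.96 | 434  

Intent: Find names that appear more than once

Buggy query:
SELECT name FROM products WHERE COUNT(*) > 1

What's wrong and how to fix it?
Bug: COUNT(*) is an aggregate and cannot be used in WHERE

Fix: Group first, then use HAVING for the count condition

Corrected query:
SELECT name FROM products GROUP BY name HAVING COUNT(*) > 1

Result:
(no rows)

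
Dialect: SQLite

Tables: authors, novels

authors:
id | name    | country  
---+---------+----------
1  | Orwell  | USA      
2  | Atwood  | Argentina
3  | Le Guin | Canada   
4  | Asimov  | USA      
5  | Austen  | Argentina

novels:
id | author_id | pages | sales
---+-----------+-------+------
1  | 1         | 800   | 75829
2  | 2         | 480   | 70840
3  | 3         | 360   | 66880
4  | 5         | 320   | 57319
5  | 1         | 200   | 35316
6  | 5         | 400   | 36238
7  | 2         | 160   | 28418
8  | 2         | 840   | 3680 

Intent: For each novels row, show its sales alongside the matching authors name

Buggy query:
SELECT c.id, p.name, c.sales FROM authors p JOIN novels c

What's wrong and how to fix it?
Bug: Missing join condition: each novels row is matched to all authors rows instead of just its own

Fix: Specify the join condition linking the foreign key to the parent id

Corrected query:
SELECT c.id, p.name, c.sales FROM authors p JOIN novels c ON c.author_id = p.id

Result:
id | name    | sales
---+---------+------
1  | Orwell  | 75829
2  | Atwood  | 70840
3  | Le Guin | 66880
4  | Austen  | 57319
5  | Orwell  | 35316
6  | Austen  | 36238
7  | Atwood  | 28418
8  | Atwood  | 3680 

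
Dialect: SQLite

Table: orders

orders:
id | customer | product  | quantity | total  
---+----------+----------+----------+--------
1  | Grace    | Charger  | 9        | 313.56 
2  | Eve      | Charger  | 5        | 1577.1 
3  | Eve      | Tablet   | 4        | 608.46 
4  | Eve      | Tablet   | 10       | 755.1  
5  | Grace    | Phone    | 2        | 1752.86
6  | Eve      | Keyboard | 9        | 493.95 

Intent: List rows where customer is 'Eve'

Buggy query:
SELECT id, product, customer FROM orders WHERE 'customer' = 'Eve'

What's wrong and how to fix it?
Bug: 'customer' in single quotes is a string literal, not the column; the comparison is literal-vs-literal and never true

Fix: Remove the quotes around the column name (or use double quotes for an identifier)

Corrected query:
SELECT id, product, customer FROM orders WHERE customer = 'Eve'

Result:
id | product  | customer
---+----------+---------
2  | Charger  | Eve     
3  | Tablet   | Eve     
4  | Tablet   | Eve     
6  | Keyboard | Eve     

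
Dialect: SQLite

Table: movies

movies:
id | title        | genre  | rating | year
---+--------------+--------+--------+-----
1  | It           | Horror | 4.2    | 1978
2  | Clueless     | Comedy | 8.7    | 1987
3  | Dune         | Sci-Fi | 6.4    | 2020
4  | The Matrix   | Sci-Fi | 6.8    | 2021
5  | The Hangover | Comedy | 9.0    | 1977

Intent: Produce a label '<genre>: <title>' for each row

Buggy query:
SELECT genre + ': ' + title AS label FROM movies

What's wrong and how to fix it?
Bug: SQLite uses || for string concatenation; + coerces text to numbers (yielding 0)

Fix: Use the || operator for string concatenation

Corrected query:
SELECT genre || ': ' || title AS label FROM movies

Result:
label               
--------------------
Horror: It          
Comedy: Clueless    
Sci-Fi: Dune        
Sci-Fi: The Matrix  
Comedy: The Hangover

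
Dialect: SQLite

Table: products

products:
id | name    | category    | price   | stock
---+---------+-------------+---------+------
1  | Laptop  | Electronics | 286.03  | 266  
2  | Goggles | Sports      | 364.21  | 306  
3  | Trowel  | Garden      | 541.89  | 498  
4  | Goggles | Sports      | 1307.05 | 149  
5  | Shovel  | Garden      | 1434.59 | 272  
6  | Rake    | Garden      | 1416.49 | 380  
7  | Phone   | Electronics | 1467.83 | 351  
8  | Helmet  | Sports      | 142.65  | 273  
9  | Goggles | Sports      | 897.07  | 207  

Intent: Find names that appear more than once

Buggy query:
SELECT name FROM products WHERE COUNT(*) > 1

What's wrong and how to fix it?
Bug: WHERE can't reference COUNT(*); aggregates are computed after WHERE

Fix: GROUP BY name, then filter groups with HAVING COUNT(*) > 1

Corrected query:
SELECT name FROM products GROUP BY name HAVING COUNT(*) > 1

Result:
name   
-------
Goggles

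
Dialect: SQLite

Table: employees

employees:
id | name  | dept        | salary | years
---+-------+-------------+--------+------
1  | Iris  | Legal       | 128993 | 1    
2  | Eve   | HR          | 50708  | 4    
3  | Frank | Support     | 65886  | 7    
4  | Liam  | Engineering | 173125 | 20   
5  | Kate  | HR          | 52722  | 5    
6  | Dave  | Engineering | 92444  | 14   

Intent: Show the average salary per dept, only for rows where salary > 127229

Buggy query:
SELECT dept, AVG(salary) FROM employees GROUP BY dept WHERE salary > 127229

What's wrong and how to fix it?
Bug: Row-level WHERE must come before GROUP BY in the clause order

Fix: Place WHERE between FROM and GROUP BY

Corrected query:
SELECT dept, AVG(salary) FROM employees WHERE salary > 127229 GROUP BY dept

Result:
dept        | AVG(salary)
------------+------------
Engineering | 173125     
Legal       | 128993     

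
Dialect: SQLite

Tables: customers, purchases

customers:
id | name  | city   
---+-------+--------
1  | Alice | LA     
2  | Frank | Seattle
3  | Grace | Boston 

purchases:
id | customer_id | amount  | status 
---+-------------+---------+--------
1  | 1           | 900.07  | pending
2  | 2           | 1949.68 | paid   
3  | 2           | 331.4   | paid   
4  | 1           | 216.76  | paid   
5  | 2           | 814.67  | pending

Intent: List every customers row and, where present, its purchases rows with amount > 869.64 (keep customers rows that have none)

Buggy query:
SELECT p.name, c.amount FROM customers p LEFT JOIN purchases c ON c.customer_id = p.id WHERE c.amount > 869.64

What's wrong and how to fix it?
Bug: Filtering c.amount in WHERE discards the NULL rows produced by LEFT JOIN, turning it into an inner join

Fix: Put 'c.amount > 869.64' in the JOIN's ON clause instead of WHERE

Corrected query:
SELECT p.name, c.amount FROM customers p LEFT JOIN purchases c ON c.customer_id = p.id AND c.amount > 869.64

Result:
name  | amount 
------+--------
Alice | 900.07 
Frank | 1949.68
Grace | NULL   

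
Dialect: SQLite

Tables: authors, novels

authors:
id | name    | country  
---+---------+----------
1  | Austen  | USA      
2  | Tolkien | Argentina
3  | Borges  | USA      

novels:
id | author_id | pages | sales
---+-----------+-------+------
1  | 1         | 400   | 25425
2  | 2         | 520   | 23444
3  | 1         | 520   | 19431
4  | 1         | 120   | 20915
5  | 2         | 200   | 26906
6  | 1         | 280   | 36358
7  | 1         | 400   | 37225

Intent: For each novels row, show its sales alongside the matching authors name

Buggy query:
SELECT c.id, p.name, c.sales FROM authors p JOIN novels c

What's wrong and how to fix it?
Bug: JOIN with no ON clause produces a cartesian product; every novels row pairs with every authors row

Fix: Add ON c.author_id = p.id to the JOIN

Corrected query:
SELECT c.id, p.name, c.sales FROM authors p JOIN novels c ON c.author_id = p.id

Result:
id | name    | sales
---+---------+------
1  | Austen  | 25425
2  | Tolkien | 23444
3  | Austen  | 19431
4  | Austen  | 20915
5  | Tolkien | 26906
6  | Austen  | 36358
7  | Austen  | 37225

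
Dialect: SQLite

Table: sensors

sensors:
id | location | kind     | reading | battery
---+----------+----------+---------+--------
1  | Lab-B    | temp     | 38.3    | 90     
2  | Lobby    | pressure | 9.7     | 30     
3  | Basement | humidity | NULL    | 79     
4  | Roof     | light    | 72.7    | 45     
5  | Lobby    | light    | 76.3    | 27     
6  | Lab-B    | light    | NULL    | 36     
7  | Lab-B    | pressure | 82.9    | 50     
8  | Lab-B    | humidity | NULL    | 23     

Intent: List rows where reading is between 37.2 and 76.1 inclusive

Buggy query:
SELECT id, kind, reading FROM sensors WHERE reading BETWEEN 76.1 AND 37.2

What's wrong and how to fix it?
Bug: BETWEEN expects the lower bound first; with 76.1 AND 37.2 the range is empty

Fix: Swap the bounds so the smaller value comes first

Corrected query:
SELECT id, kind, reading FROM sensors WHERE reading BETWEEN 37.2 AND 76.1

Result:
id | kind  | reading
---+-------+--------
1  | temp  | 38.3   
4  | light | 72.7   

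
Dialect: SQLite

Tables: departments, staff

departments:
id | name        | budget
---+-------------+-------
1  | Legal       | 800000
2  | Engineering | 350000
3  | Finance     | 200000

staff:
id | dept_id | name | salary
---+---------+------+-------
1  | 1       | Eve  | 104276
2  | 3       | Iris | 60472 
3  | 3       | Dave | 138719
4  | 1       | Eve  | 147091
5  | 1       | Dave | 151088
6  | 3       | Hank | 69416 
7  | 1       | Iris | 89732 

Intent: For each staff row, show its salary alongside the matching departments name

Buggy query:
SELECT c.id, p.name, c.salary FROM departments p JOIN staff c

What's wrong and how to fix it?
Bug: JOIN with no ON clause produces a cartesian product; every staff row pairs with every departments row

Fix: Specify the join condition linking the foreign key to the parent id

Corrected query:
SELECT c.id, p.name, c.salary FROM departments p JOIN staff c ON c.dept_id = p.id

Result:
id | name    | salary
---+---------+-------
1  | Legal   | 104276
2  | Finance | 60472 
3  | Finance | 138719
4  | Legal   | 147091
5  | Legal   | 151088
6  | Finance | 69416 
7  | Legal   | 89732 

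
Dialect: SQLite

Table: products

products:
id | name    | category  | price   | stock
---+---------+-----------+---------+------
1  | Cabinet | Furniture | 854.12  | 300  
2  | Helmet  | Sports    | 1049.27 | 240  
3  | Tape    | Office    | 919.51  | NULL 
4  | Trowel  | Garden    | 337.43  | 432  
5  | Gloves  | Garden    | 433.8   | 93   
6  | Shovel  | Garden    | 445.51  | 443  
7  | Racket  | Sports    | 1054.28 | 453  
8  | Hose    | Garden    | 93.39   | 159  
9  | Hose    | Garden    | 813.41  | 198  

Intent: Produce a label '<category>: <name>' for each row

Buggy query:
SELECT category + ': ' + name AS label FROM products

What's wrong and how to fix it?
Bug: '+' is numeric addition; on text columns SQLite converts them to 0 instead of concatenating

Fix: Replace + with || to concatenate text

Corrected query:
SELECT category || ': ' || name AS label FROM products

Result:
label             
------------------
Furniture: Cabinet
Sports: Helmet    
Office: Tape      
Garden: Trowel    
Garden: Gloves    
Garden: Shovel    
Sports: Racket    
Garden: Hose      
Garden: Hose      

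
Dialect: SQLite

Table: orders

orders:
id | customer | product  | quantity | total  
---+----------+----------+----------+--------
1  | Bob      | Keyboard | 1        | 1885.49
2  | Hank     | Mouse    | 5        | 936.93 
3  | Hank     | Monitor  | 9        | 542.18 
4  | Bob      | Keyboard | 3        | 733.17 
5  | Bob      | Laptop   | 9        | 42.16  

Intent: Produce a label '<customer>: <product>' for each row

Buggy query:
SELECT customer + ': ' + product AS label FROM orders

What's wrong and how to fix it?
Bug: '+' is numeric addition; on text columns SQLite converts them to 0 instead of concatenating

Fix: Use the || operator for string concatenation

Corrected query:
SELECT customer || ': ' || product AS label FROM orders

Result:
label        
-------------
Bob: Keyboard
Hank: Mouse  
Hank: Monitor
Bob: Keyboard
Bob: Laptop  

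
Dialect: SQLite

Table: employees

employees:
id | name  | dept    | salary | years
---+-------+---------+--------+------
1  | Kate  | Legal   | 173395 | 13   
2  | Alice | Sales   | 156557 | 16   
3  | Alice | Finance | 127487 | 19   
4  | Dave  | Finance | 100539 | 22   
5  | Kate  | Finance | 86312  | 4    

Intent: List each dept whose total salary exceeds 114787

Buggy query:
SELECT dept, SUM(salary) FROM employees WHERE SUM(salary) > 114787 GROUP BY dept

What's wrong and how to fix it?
Bug: SUM(salary) is an aggregate, but WHERE filters rows before aggregation

Fix: Use HAVING (which filters groups after aggregation) instead of WHERE

Corrected query:
SELECT dept, SUM(salary) FROM employees GROUP BY dept HAVING SUM(salary) > 114787

Result:
dept    | SUM(salary)
--------+------------
Finance | 314338     
Legal   | 173395     
Sales   | 156557     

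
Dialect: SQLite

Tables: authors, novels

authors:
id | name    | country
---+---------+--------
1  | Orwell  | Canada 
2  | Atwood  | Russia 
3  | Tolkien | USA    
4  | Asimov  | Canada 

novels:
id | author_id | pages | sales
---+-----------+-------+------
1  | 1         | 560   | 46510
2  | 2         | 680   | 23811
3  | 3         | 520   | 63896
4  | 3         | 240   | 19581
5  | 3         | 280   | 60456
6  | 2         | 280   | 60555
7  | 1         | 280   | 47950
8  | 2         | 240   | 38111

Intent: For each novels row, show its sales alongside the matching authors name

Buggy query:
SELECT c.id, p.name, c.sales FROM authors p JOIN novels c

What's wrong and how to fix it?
Bug: JOIN with no ON clause produces a cartesian product; every novels row pairs with every authors row

Fix: Add ON c.author_id = p.id to the JOIN

Corrected query:
SELECT c.id, p.name, c.sales FROM authors p JOIN novels c ON c.author_id = p.id

Result:
id | name    | sales
---+---------+------
1  | Orwell  | 46510
2  | Atwood  | 23811
3  | Tolkien | 63896
4  | Tolkien | 19581
5  | Tolkien | 60456
6  | Atwood  | 60555
7  | Orwell  | 47950
8  | Atwood  | 38111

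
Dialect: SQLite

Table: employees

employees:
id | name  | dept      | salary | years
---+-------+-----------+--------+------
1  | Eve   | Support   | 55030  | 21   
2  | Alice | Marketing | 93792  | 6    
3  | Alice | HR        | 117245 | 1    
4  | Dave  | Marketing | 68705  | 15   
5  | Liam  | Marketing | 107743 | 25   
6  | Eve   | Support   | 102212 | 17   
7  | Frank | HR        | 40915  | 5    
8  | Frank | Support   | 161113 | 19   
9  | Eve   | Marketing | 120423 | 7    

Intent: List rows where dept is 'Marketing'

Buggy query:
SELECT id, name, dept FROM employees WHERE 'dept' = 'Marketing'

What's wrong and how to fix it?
Bug: 'dept' in single quotes is a string literal, not the column; the comparison is literal-vs-literal and never true

Fix: Reference the column as dept without single quotes

Corrected query:
SELECT id, name, dept FROM employees WHERE dept = 'Marketing'

Result:
id | name  | dept     
---+-------+----------
2  | Alice | Marketing
4  | Dave  | Marketing
5  | Liam  | Marketing
9  | Eve   | Marketing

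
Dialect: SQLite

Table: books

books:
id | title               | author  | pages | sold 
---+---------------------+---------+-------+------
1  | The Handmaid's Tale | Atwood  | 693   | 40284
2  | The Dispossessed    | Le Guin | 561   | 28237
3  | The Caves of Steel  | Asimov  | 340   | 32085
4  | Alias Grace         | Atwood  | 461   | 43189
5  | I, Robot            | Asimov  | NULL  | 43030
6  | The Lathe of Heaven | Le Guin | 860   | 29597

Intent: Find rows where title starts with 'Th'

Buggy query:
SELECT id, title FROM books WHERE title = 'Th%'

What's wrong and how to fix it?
Bug: Wildcards only work with LIKE; '=' treats '%' as a literal character

Fix: Use LIKE for wildcard pattern matching

Corrected query:
SELECT id, title FROM books WHERE title LIKE 'Th%'

Result:
id | title              
---+--------------------
1  | The Handmaid's Tale
2  | The Dispossessed   
3  | The Caves of Steel 
6  | The Lathe of Heaven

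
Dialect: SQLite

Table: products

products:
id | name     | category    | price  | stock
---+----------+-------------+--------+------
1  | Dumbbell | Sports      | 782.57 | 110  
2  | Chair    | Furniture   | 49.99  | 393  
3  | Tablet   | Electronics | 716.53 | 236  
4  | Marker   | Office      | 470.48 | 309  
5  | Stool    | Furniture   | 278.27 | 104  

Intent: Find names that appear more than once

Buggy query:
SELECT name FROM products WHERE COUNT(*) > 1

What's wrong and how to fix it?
Bug: WHERE can't reference COUNT(*); aggregates are computed after WHERE

Fix: GROUP BY name, then filter groups with HAVING COUNT(*) > 1

Corrected query:
SELECT name FROM products GROUP BY name HAVING COUNT(*) > 1

Result:
(no rows)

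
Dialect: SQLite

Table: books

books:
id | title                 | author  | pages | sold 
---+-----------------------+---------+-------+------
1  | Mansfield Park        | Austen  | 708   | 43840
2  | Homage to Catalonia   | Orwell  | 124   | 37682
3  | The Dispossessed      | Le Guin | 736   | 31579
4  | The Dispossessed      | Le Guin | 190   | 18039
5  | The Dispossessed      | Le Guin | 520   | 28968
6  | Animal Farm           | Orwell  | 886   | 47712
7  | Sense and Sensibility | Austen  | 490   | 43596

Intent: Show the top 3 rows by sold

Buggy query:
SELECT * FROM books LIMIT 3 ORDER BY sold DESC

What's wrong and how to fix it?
Bug: ORDER BY cannot follow LIMIT; LIMIT is the final clause

Fix: Swap the clauses: ORDER BY first, then LIMIT

Corrected query:
SELECT * FROM books ORDER BY sold DESC LIMIT 3

Result:
id | title                 | author | pages | sold 
---+-----------------------+--------+-------+------
6  | Animal Farm           | Orwell | 886   | 47712
1  | Mansfield Park        | Austen | 708   | 43840
7  | Sense and Sensibility | Austen | 490   | 43596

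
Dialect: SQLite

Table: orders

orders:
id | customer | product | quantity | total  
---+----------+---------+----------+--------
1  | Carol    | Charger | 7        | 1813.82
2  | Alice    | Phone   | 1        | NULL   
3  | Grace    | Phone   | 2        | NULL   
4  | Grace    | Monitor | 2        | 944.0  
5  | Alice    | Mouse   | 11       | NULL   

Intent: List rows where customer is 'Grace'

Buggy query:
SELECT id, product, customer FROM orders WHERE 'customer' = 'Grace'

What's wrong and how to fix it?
Bug: 'customer' in single quotes is a string literal, not the column; the comparison is literal-vs-literal and never true

Fix: Remove the quotes around the column name (or use double quotes for an identifier)

Corrected query:
SELECT id, product, customer FROM orders WHERE customer = 'Grace'

Result:
id | product | customer
---+---------+---------
3  | Phone   | Grace   
4  | Monitor | Grace   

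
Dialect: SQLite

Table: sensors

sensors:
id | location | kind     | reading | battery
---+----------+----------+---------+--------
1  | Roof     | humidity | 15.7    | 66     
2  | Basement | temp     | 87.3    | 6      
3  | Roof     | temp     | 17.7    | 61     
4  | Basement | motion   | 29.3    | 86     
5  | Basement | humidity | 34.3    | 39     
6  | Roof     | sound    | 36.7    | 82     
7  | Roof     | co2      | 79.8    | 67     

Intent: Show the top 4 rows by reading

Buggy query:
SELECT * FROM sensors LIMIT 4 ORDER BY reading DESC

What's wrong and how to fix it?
Bug: ORDER BY cannot follow LIMIT; LIMIT is the final clause

Fix: Swap the clauses: ORDER BY first, then LIMIT

Corrected query:
SELECT * FROM sensors ORDER BY reading DESC LIMIT 4

Result:
id | location | kind     | reading | battery
---+----------+----------+---------+--------
2  | Basement | temp     | 87.3    | 6      
7  | Roof     | co2      | 79.8    | 67     
6  | Roof     | sound    | 36.7    | 82     
5  | Basement | humidity | 34.3    | 39     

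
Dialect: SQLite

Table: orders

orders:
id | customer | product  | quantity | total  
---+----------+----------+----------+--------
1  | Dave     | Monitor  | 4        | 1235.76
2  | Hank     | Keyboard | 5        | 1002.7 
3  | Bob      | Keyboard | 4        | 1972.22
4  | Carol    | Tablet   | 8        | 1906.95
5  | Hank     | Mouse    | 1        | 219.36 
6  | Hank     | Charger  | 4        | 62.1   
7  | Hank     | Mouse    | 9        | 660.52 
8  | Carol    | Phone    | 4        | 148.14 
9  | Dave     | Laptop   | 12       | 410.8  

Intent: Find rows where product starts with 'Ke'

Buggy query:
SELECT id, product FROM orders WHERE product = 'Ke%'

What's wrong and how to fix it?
Bug: Wildcards only work with LIKE; '=' treats '%' as a literal character

Fix: Use LIKE for wildcard pattern matching

Corrected query:
SELECT id, product FROM orders WHERE product LIKE 'Ke%'

Result:
id | product 
---+---------
2  | Keyboard
3  | Keyboard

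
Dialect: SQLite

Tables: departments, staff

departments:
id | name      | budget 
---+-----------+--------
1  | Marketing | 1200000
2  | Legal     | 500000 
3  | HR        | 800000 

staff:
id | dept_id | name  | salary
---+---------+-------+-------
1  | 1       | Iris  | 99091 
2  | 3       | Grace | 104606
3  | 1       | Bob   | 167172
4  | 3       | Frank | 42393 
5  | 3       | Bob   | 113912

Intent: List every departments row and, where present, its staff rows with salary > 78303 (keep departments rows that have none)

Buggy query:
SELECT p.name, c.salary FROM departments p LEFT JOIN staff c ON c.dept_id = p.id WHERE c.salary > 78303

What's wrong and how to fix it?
Bug: A WHERE condition on the right-hand table after LEFT JOIN drops unmatched parents

Fix: Move the right-table condition into the ON clause so unmatched parents are kept

Corrected query:
SELECT p.name, c.salary FROM departments p LEFT JOIN staff c ON c.dept_id = p.id AND c.salary > 78303

Result:
name      | salary
----------+-------
Marketing | 99091 
Marketing | 167172
Legal     | NULL  
HR        | 104606
HR        | 113912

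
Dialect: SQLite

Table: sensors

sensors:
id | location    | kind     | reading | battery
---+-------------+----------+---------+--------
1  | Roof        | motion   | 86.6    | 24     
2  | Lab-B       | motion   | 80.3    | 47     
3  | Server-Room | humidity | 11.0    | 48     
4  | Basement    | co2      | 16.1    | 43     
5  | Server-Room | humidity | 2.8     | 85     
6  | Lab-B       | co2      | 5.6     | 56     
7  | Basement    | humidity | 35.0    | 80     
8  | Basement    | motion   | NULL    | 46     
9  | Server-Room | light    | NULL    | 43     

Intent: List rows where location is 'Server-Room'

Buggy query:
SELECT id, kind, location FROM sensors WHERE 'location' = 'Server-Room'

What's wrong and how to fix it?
Bug: Single quotes denote string literals in SQL; the column name is being compared as a constant string

Fix: Reference the column as location without single quotes

Corrected query:
SELECT id, kind, location FROM sensors WHERE location = 'Server-Room'

Result:
id | kind     | location   
---+----------+------------
3  | humidity | Server-Room
5  | humidity | Server-Room
9  | light    | Server-Room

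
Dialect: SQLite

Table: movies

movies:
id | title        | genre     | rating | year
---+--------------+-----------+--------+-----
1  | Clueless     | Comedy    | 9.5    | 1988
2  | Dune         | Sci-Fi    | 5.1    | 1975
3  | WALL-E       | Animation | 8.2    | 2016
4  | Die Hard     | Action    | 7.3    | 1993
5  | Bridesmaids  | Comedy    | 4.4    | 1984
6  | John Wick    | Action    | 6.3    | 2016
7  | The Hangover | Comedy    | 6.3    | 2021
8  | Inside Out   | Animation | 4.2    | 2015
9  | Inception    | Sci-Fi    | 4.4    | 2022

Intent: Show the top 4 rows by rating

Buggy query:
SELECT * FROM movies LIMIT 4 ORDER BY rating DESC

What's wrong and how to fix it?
Bug: LIMIT must come after ORDER BY

Fix: Swap the clauses: ORDER BY first, then LIMIT

Corrected query:
SELECT * FROM movies ORDER BY rating DESC LIMIT 4

Result:
id | title     | genre     | rating | year
---+-----------+-----------+--------+-----
1  | Clueless  | Comedy    | 9.5    | 1988
3  | WALL-E    | Animation | 8.2    | 2016
4  | Die Hard  | Action    | 7.3    | 1993
6  | John Wick | Action    | 6.3    | 2016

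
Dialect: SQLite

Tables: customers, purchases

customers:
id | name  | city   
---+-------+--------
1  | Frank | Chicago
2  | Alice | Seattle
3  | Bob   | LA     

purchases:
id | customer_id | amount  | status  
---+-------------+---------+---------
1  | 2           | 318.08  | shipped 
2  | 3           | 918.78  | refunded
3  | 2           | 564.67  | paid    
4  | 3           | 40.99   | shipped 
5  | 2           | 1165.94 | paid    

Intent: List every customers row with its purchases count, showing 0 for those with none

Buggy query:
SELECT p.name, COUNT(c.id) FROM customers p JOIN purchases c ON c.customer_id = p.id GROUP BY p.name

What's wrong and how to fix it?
Bug: INNER JOIN drops customers rows that have no matching purchases rows

Fix: Switch to LEFT JOIN to retain unmatched parent rows

Corrected query:
SELECT p.name, COUNT(c.id) FROM customers p LEFT JOIN purchases c ON c.customer_id = p.id GROUP BY p.name

Result:
name  | COUNT(c.id)
------+------------
Alice | 3          
Bob   | 2          
Frank | 0          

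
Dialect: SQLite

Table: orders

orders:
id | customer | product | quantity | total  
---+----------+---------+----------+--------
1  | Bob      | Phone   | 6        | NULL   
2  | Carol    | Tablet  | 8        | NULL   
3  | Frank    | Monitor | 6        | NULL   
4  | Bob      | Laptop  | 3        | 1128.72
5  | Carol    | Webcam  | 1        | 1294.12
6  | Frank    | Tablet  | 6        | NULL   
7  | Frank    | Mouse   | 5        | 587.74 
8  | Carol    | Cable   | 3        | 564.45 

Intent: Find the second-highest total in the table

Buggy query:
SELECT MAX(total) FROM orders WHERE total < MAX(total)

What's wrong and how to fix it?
Bug: The inner MAX is an aggregate inside WHERE, which is not allowed

Fix: Put the inner MAX in a scalar subquery

Corrected query:
SELECT MAX(total) FROM orders WHERE total < (SELECT MAX(total) FROM orders)

Result:
MAX(total)
----------
1128.72   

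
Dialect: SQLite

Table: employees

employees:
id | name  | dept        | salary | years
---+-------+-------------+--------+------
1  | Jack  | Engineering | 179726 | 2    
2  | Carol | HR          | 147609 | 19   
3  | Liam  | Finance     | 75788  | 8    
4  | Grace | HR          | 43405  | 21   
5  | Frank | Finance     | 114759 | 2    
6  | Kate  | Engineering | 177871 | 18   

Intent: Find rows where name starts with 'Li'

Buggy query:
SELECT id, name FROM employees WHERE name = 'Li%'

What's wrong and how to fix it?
Bug: '=' compares the literal string including the % character; pattern matching needs LIKE

Fix: Replace '=' with LIKE so 'Li%' is treated as a pattern

Corrected query:
SELECT id, name FROM employees WHERE name LIKE 'Li%'

Result:
id | name
---+-----
3  | Liam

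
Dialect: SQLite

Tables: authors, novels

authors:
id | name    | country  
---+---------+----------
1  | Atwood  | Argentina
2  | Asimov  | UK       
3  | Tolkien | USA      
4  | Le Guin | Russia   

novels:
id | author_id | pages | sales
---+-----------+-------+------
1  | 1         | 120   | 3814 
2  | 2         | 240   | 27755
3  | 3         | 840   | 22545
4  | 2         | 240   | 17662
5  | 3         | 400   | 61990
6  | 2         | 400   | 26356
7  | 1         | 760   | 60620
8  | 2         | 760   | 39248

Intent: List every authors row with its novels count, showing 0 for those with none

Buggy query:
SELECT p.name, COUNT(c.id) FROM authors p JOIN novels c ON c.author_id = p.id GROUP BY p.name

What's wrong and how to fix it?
Bug: An inner join excludes parents with zero children

Fix: Switch to LEFT JOIN to retain unmatched parent rows

Corrected query:
SELECT p.name, COUNT(c.id) FROM authors p LEFT JOIN novels c ON c.author_id = p.id GROUP BY p.name

Result:
name    | COUNT(c.id)
--------+------------
Asimov  | 4          
Atwood  | 2          
Le Guin | 0          
Tolkien | 2          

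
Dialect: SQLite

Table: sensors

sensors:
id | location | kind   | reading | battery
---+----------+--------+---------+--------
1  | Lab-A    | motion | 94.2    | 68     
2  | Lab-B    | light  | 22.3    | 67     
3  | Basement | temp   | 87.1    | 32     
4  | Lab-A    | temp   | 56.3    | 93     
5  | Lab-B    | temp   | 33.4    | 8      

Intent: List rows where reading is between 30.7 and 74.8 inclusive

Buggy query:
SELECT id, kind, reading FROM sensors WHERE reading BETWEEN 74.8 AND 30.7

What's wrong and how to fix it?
Bug: BETWEEN expects the lower bound first; with 74.8 AND 30.7 the range is empty

Fix: Write BETWEEN 30.7 AND 74.8

Corrected query:
SELECT id, kind, reading FROM sensors WHERE reading BETWEEN 30.7 AND 74.8

Result:
id | kind | reading
---+------+--------
4  | temp | 56.3   
5  | temp | 33.4   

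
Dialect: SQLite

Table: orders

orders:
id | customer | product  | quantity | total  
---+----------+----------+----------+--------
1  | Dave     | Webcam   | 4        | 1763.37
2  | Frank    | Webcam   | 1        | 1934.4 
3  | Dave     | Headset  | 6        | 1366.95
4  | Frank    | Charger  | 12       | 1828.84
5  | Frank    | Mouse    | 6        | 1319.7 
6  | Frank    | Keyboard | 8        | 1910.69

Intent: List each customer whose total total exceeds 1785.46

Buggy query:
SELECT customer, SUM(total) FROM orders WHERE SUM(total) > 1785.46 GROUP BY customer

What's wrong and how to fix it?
Bug: Aggregate functions cannot appear in a WHERE clause

Fix: Move the aggregate condition to a HAVING clause

Corrected query:
SELECT customer, SUM(total) FROM orders GROUP BY customer HAVING SUM(total) > 1785.46

Result:
customer | SUM(total)
---------+-----------
Dave     | 3130.32   
Frank    | 6993.63   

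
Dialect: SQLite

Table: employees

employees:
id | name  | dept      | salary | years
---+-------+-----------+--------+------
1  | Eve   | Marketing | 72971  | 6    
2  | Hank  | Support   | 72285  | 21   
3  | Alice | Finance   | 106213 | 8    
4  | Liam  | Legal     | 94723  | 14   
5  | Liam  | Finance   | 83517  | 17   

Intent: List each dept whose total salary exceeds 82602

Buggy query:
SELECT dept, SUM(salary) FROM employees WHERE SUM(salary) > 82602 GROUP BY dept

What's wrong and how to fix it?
Bug: SUM(salary) is an aggregate, but WHERE filters rows before aggregation

Fix: Use HAVING (which filters groups after aggregation) instead of WHERE

Corrected query:
SELECT dept, SUM(salary) FROM employees GROUP BY dept HAVING SUM(salary) > 82602

Result:
dept    | SUM(salary)
--------+------------
Finance | 189730     
Legal   | 94723      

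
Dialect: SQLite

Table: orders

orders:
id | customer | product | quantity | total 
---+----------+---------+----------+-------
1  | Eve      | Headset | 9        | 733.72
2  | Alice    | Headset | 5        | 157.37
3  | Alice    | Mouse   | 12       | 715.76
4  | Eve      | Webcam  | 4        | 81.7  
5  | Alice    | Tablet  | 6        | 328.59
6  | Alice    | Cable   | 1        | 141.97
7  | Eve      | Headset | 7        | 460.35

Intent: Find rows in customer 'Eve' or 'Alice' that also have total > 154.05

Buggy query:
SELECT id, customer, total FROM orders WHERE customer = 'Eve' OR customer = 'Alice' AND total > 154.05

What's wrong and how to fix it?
Bug: Without parentheses, AND is evaluated before OR, so the total filter only applies to the 'Alice' branch

Fix: Add parentheses around the OR so the AND applies to both alternatives

Corrected query:
SELECT id, customer, total FROM orders WHERE (customer = 'Eve' OR customer = 'Alice') AND total > 154.05

Result:
id | customer | total 
---+----------+-------
1  | Eve      | 733.72
2  | Alice    | 157.37
3  | Alice    | 715.76
5  | Alice    | 328.59
7  | Eve      | 460.35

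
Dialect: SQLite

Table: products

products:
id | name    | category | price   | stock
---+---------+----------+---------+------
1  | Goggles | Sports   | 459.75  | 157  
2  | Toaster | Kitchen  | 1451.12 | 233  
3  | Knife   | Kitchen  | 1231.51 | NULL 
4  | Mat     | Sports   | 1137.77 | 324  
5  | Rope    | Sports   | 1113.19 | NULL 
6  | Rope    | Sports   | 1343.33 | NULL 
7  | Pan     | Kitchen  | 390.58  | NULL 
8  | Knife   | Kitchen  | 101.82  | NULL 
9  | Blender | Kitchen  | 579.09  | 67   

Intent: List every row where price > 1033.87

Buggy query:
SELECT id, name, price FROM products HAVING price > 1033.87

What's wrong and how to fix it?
Bug: This is a non-aggregate query (no GROUP BY, no aggregates), so in SQLite the HAVING clause is invalid here; a row-level condition belongs in WHERE

Fix: Use WHERE for row-level filtering

Corrected query:
SELECT id, name, price FROM products WHERE price > 1033.87

Result:
id | name    | price  
---+---------+--------
2  | Toaster | 1451.12
3  | Knife   | 1231.51
4  | Mat     | 1137.77
5  | Rope    | 1113.19
6  | Rope    | 1343.33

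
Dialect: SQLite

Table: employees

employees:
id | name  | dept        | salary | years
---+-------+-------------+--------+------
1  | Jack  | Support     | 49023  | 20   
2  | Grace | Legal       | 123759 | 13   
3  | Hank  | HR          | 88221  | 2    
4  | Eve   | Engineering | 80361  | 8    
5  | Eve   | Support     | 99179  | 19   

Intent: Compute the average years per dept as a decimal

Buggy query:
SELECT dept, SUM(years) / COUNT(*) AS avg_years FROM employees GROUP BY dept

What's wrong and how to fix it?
Bug: SUM(years) and COUNT(*) are both integers; the division truncates the fractional part

Fix: Multiply by 1.0 (or CAST to REAL) to force floating-point division

Corrected query:
SELECT dept, SUM(years) * 1.0 / COUNT(*) AS avg_years FROM employees GROUP BY dept

Result:
dept        | avg_years
------------+----------
Engineering | 8        
HR          | 2        
Legal       | 13       
Support     | 19.5     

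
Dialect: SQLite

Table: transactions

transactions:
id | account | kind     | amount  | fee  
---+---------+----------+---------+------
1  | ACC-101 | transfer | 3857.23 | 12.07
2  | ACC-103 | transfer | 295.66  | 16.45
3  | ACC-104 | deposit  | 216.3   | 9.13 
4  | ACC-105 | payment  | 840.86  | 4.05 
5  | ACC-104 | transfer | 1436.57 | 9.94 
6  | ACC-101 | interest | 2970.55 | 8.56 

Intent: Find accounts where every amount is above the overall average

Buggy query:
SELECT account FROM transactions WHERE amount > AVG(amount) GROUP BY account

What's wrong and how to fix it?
Bug: WHERE evaluates per row before aggregation, so AVG() is unavailable

Fix: Compute the overall average in a scalar subquery and compare each group's MIN against it in HAVING

Corrected query:
SELECT account FROM transactions GROUP BY account HAVING MIN(amount) > (SELECT AVG(amount) FROM transactions)

Result:
account
-------
ACC-101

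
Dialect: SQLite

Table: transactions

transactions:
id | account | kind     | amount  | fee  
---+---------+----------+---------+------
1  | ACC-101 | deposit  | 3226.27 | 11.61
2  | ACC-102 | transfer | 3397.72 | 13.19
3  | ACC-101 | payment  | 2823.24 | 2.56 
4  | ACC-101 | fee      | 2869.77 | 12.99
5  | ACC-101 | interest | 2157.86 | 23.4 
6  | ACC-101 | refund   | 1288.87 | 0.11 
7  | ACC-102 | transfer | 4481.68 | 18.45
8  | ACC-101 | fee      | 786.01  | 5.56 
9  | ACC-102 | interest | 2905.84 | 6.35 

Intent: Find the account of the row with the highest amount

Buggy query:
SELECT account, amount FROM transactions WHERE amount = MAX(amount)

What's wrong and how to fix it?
Bug: MAX(amount) is an aggregate and cannot be used directly in WHERE

Fix: Use a subquery: WHERE amount = (SELECT MAX(amount) FROM transactions)

Corrected query:
SELECT account, amount FROM transactions WHERE amount = (SELECT MAX(amount) FROM transactions)

Result:
account | amount 
--------+--------
ACC-102 | 4481.68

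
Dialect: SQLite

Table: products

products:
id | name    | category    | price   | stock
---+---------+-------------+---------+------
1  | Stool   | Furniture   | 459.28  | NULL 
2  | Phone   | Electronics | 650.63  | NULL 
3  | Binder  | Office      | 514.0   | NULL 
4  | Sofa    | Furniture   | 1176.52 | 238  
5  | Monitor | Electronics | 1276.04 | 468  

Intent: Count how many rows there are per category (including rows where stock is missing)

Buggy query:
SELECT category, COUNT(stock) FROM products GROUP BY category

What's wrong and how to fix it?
Bug: COUNT(stock) skips NULLs, so groups with missing stock are undercounted

Fix: Replace COUNT(stock) with COUNT(*)

Corrected query:
SELECT category, COUNT(*) FROM products GROUP BY category

Result:
category    | COUNT(*)
------------+---------
Electronics | 2       
Furniture   | 2       
Office      | 1       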